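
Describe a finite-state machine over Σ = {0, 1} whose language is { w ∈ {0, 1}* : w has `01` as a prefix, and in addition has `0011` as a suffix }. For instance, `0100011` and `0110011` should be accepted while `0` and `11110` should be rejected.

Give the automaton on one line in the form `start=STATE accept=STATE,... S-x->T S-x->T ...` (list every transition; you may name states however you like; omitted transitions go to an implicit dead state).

start=S0 accept=S7 S0-0->S1 S0-1->S2 S1-0->S2 S1-1->S3 S2-0->S2 S2-1->S2 S3-0->S4 S3-1->S3 S4-0->S5 S4-1->S3 S5-0->S5 S5-1->S6 S6-0->S4 S6-1->S7 S7-0->S4 S7-1->S3

Handle the two conditions separately and then intersect. The first has 4 states tracking whether the input so far still matches the prefix `01`; the second has 5 states tracking how much of the suffix `0011` has currently been matched. A product state is a pair (one from each), accepting exactly when both do. After merging equivalent states the machine shrinks.
8 states suffice.
        0   1  
>  S0   S1  S2 
   S1   S2  S3 
   S2   S2  S2 
   S3   S4  S3 
   S4   S5  S3 
   S5   S5  S6 
   S6   S4  S7 
 * S7   S4  S3 
(> = start, * = accepting)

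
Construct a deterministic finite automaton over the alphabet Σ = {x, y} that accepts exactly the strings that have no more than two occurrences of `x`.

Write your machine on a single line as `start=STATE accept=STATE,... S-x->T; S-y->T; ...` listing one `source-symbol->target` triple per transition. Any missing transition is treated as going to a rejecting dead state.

start=q0; accept=q0,q1,q2; q0-x->q1; q0-y->q0; q1-x->q2; q1-y->q1; q2-x->q3; q2-y->q2; q3-x->q3; q3-y->q3

Only the number of `x`s matters, and only up to 3. Make a chain q0 → q1 → q2 → q3 advanced by each `x` (with q3 absorbing); every other symbol self-loops. The accepting set is {q0, q1, q2}.
With 4 states:
        x   y  
>* q0   q1  q0 
 * q1   q2  q1 
 * q2   q3  q2 
   q3   q3  q3 
(> = start, * = accepting)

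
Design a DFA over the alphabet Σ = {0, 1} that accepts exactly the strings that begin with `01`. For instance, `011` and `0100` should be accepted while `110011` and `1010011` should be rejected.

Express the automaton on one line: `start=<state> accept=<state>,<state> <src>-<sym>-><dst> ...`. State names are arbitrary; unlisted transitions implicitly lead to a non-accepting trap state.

Check the first 2 symbols one by one: S0 through S1 record how many have matched `01` so far; any wrong symbol goes to the dead state S3. After all 2 match we enter the accepting sink S2.
4 states suffice.
        0   1  
>  S0   S1  S3 
   S1   S3  S2 
 * S2   S2  S2 
   S3   S3  S3 
(> = start, * = accepting)

start=S0 accept=S2 S0-0->S1 S0-1->S3 S1-0->S3 S1-1->S2 S2-0->S2 S2-1->S2 S3-0->S3 S3-1->S3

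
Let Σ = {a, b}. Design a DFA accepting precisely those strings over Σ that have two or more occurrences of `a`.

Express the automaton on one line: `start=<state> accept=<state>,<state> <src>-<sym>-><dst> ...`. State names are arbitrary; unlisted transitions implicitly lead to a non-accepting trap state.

Count `a`s, saturating at 3: states q0 through q2 mean 0 through 2 `a`s seen; q3 means more than 2. Each `a` increments (capped at q3); other symbols loop. Accept from {q2, q3}.
4 states suffice.
        a   b  
>  q0   q1  q0 
   q1   q2  q1 
 * q2   q3  q2 
 * q3   q3  q3 
(> = start, * = accepting)

start=q0 accept=q2,q3 q0-a->q1 q0-b->q0 q1-a->q2 q1-b->q1 q2-a->q3 q2-b->q2 q3-a->q3 q3-b->q3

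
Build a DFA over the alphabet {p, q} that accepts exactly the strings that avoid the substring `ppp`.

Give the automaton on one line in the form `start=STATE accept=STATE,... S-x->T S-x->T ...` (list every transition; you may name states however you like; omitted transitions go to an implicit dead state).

start=S0 accept=S0,S1,S2 S0-p->S1 S0-q->S0 S1-p->S2 S1-q->S0 S2-p->S3 S2-q->S0 S3-p->S3 S3-q->S3

Track partial matches of the forbidden pattern `ppp`. State S3 is a dead state reached once `ppp` has occurred; every other state accepts. S0 means no part of `ppp` is currently matched.
With 4 states:
        p   q  
>* S0   S1  S0 
 * S1   S2  S0 
 * S2   S3  S0 
   S3   S3  S3 
(> = start, * = accepting)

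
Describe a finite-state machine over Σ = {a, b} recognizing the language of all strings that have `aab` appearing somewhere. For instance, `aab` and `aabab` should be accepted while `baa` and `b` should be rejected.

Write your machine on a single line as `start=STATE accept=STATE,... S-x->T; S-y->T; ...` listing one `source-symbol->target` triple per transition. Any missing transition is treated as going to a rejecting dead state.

Track how much of `aab` has been matched so far: state S0 is no progress, S3 is the absorbing accept state reached once `aab` has occurred. Intermediate states record partial matches; on a mismatch, fall back to the longest reusable overlap.
        a   b  
>  S0   S1  S0 
   S1   S2  S0 
   S2   S2  S3 
 * S3   S3  S3 
(> = start, * = accepting)

start=S0; accept=S3; S0-a->S1; S0-b->S0; S1-a->S2; S1-b->S0; S2-a->S2; S2-b->S3; S3-a->S3; S3-b->S3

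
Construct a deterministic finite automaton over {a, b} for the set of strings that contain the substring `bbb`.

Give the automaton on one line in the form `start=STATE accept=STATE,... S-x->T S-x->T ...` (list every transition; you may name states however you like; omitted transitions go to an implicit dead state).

States q0..q2 record the length of the longest prefix of `bbb` that matches the current input suffix. Reaching q3 means `bbb` has been seen, and we stay there forever. Accept from q3.
        a   b  
>  q0   q0  q1 
   q1   q0  q2 
   q2   q0  q3 
 * q3   q3  q3 
(> = start, * = accepting)

start=q0 accept=q3 q0-a->q0 q0-b->q1 q1-a->q0 q1-b->q2 q2-a->q0 q2-b->q3 q3-a->q3 q3-b->q3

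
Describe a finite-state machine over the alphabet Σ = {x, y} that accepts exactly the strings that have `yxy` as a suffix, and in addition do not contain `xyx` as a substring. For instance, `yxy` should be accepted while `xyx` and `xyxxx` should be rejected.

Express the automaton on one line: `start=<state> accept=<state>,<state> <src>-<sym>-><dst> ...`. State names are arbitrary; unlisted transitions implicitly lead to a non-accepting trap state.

start=q0 accept=q6 q0-x->q1 q0-y->q2 q1-x->q1 q1-y->q3 q2-x->q4 q2-y->q2 q3-x->q5 q3-y->q2 q4-x->q1 q4-y->q6 q5-x->q7 q5-y->q8 q6-x->q5 q6-y->q2 q7-x->q7 q7-y->q9 q8-x->q5 q8-y->q9 q9-x->q5 q9-y->q9

Build one automaton per condition and run them in lockstep. The first has 4 states tracking how much of the suffix `yxy` has currently been matched; the second has 4 states tracking partial matches of the forbidden pattern `xyx`. A product state is a pair (one from each), accepting exactly when both do.
        x   y  
>  q0   q1  q2 
   q1   q1  q3 
   q2   q4  q2 
   q3   q5  q2 
   q4   q1  q6 
   q5   q7  q8 
 * q6   q5  q2 
   q7   q7  q9 
   q8   q5  q9 
   q9   q5  q9 
(> = start, * = accepting)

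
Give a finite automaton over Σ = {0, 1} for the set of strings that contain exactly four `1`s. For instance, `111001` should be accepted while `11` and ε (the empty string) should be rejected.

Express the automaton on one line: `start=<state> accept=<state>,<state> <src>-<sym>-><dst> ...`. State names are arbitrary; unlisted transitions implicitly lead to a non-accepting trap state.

Only the number of `1`s matters, and only up to 5. Make a chain A → B → C → D → E → F advanced by each `1` (with F absorbing); every other symbol self-loops. The accepting set is {E}.
With 6 states:
       0  1 
>  A   A  B 
   B   B  C 
   C   C  D 
   D   D  E 
 * E   E  F 
   F   F  F 
(> = start, * = accepting)

start=A accept=E A-0->A A-1->B B-0->B B-1->C C-0->C C-1->D D-0->D D-1->E E-0->E E-1->F F-0->F F-1->F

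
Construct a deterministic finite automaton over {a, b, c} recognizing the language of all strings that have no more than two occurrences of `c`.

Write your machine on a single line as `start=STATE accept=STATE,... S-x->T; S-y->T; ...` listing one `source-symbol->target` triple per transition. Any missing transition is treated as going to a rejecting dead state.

start=s0; accept=s0,s1,s2; s0-a->s0; s0-b->s0; s0-c->s1; s1-a->s1; s1-b->s1; s1-c->s2; s2-a->s2; s2-b->s2; s2-c->s3; s3-a->s3; s3-b->s3; s3-c->s3

Count `c`s, saturating at 3: states s0 through s2 mean 0 through 2 `c`s seen; s3 means more than 2. Each `c` increments (capped at s3); other symbols loop. Accept from {s0, s1, s2}.
With 4 states:
        a   b   c  
>* s0   s0  s0  s1 
 * s1   s1  s1  s2 
 * s2   s2  s2  s3 
   s3   s3  s3  s3 
(> = start, * = accepting)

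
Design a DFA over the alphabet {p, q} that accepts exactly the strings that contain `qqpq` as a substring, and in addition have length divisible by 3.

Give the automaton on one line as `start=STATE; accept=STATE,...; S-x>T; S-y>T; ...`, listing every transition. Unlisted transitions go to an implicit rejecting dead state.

start=s0; accept=s14; s0-p>s1; s0-q>s2; s1-p>s3; s1-q>s4; s2-p>s3; s2-q>s5; s3-p>s0; s3-q>s6; s4-p>s0; s4-q>s7; s5-p>s8; s5-q>s7; s6-p>s1; s6-q>s9; s7-p>s10; s7-q>s9; s8-p>s1; s8-q>s11; s9-p>s12; s9-q>s5; s10-p>s3; s10-q>s13; s11-p>s13; s11-q>s13; s12-p>s0; s12-q>s14; s13-p>s14; s13-q>s14; s14-p>s11; s14-q>s11

Handle the two conditions separately and then intersect. The first has 5 states tracking whether and how much of `qqpq` has been seen; the second has 3 states tracking the input length modulo 3. A product state is a pair (one from each), accepting exactly when both do.
          p    q  
>  s0     s1   s2 
   s1     s3   s4 
   s2     s3   s5 
   s3     s0   s6 
   s4     s0   s7 
   s5     s8   s7 
   s6     s1   s9 
   s7    s10   s9 
   s8     s1  s11 
   s9    s12   s5 
   s10    s3  s13 
   s11   s13  s13 
   s12    s0  s14 
   s13   s14  s14 
 * s14   s11  s11 
(> = start, * = accepting)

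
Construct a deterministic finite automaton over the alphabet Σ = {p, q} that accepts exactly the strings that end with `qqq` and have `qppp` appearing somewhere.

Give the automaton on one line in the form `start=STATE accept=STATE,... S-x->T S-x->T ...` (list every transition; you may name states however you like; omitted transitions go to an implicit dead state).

start=S0 accept=S7 S0-p->S0 S0-q->S1 S1-p->S2 S1-q->S1 S2-p->S3 S2-q->S1 S3-p->S4 S3-q->S1 S4-p->S4 S4-q->S5 S5-p->S4 S5-q->S6 S6-p->S4 S6-q->S7 S7-p->S4 S7-q->S7

Run two small machines in parallel and take their product. The first has 4 states tracking how much of the suffix `qqq` has currently been matched; the second has 5 states tracking whether and how much of `qppp` has been seen. A product state is a pair (one from each), accepting exactly when both do. After merging equivalent states the machine shrinks.
8 states suffice.
        p   q  
>  S0   S0  S1 
   S1   S2  S1 
   S2   S3  S1 
   S3   S4  S1 
   S4   S4  S5 
   S5   S4  S6 
   S6   S4  S7 
 * S7   S4  S7 
(> = start, * = accepting)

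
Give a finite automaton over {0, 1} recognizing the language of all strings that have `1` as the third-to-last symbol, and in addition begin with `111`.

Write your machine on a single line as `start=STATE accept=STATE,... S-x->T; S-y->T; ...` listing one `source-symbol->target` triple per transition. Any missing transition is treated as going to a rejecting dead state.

start=q0; accept=q4,q5,q6,q7; q0-0->q1; q0-1->q2; q1-0->q1; q1-1->q1; q2-0->q1; q2-1->q3; q3-0->q1; q3-1->q4; q4-0->q5; q4-1->q4; q5-0->q6; q5-1->q7; q6-0->q8; q6-1->q9; q7-0->q10; q7-1->q11; q8-0->q8; q8-1->q9; q9-0->q10; q9-1->q11; q10-0->q6; q10-1->q7; q11-0->q5; q11-1->q4

Build one automaton per condition and run them in lockstep. One (15 states) tracks the last 3 symbols read; the other (5 states) tracks whether the input so far still matches the prefix `111`. Each combined state is a pair, one component from each; accept when both components accept. Minimizing collapses redundant product states.
A 12-state machine:
          0    1  
>  q0     q1   q2 
   q1     q1   q1 
   q2     q1   q3 
   q3     q1   q4 
 * q4     q5   q4 
 * q5     q6   q7 
 * q6     q8   q9 
 * q7    q10  q11 
   q8     q8   q9 
   q9    q10  q11 
   q10    q6   q7 
   q11    q5   q4 
(> = start, * = accepting)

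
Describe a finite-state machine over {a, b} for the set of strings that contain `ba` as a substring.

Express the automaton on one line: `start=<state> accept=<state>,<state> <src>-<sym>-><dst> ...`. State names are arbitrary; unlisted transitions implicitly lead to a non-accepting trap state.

start=S0 accept=S2 S0-a->S0 S0-b->S1 S1-a->S2 S1-b->S1 S2-a->S2 S2-b->S2

Track how much of `ba` has been matched so far: state S0 is no progress, S2 is the absorbing accept state reached once `ba` has occurred. Intermediate states record partial matches; on a mismatch, fall back to the longest reusable overlap.
        a   b  
>  S0   S0  S1 
   S1   S2  S1 
 * S2   S2  S2 
(> = start, * = accepting)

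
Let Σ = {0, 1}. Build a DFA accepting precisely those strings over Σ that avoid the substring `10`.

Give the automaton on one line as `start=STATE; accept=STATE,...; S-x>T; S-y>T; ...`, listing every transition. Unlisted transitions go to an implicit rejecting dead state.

Track partial matches of the forbidden pattern `10`. State S2 is a dead state reached once `10` has occurred; every other state accepts. S0 means no part of `10` is currently matched.
A 3-state machine:
        0   1  
>* S0   S0  S1 
 * S1   S2  S1 
   S2   S2  S2 
(> = start, * = accepting)

start=S0; accept=S0,S1; S0-0>S0; S0-1>S1; S1-0>S2; S1-1>S1; S2-0>S2; S2-1>S2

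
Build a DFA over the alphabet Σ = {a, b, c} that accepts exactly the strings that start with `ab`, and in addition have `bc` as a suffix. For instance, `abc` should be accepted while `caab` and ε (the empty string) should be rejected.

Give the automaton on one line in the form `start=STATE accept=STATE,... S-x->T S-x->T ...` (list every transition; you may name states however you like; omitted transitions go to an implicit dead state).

Handle the two conditions separately and then intersect. The first has 4 states tracking whether the input so far still matches the prefix `ab`; the second has 3 states tracking how much of the suffix `bc` has currently been matched. A product state is a pair (one from each), accepting exactly when both do. After merging equivalent states the machine shrinks.
With 6 states:
        a   b   c  
>  S0   S1  S2  S2 
   S1   S2  S3  S2 
   S2   S2  S2  S2 
   S3   S4  S3  S5 
   S4   S4  S3  S4 
 * S5   S4  S3  S4 
(> = start, * = accepting)

start=S0 accept=S5 S0-a->S1 S0-b->S2 S0-c->S2 S1-a->S2 S1-b->S3 S1-c->S2 S2-a->S2 S2-b->S2 S2-c->S2 S3-a->S4 S3-b->S3 S3-c->S5 S4-a->S4 S4-b->S3 S4-c->S4 S5-a->S4 S5-b->S3 S5-c->S4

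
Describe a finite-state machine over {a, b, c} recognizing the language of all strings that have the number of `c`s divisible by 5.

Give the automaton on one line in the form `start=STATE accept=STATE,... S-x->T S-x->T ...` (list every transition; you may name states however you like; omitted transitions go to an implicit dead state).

The only thing that matters is how many `c`s have appeared, reduced mod 5. Use one state per residue: q0 for 0, …, q4 for 4. Reading `c` moves to the next residue; anything else stays put. q0 is accepting.
        a   b   c  
>* q0   q0  q0  q1 
   q1   q1  q1  q2 
   q2   q2  q2  q3 
   q3   q3  q3  q4 
   q4   q4  q4  q0 
(> = start, * = accepting)

start=q0 accept=q0 q0-a->q0 q0-b->q0 q0-c->q1 q1-a->q1 q1-b->q1 q1-c->q2 q2-a->q2 q2-b->q2 q2-c->q3 q3-a->q3 q3-b->q3 q3-c->q4 q4-a->q4 q4-b->q4 q4-c->q0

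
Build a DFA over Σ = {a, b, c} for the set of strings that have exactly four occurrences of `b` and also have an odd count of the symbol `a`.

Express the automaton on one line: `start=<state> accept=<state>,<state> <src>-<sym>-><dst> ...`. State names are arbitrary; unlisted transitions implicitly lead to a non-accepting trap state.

start=S0 accept=S9 S0-a->S1 S0-b->S2 S0-c->S0 S1-a->S0 S1-b->S3 S1-c->S1 S2-a->S3 S2-b->S4 S2-c->S2 S3-a->S2 S3-b->S5 S3-c->S3 S4-a->S5 S4-b->S6 S4-c->S4 S5-a->S4 S5-b->S7 S5-c->S5 S6-a->S7 S6-b->S8 S6-c->S6 S7-a->S6 S7-b->S9 S7-c->S7 S8-a->S9 S8-b->S10 S8-c->S8 S9-a->S8 S9-b->S10 S9-c->S9 S10-a->S10 S10-b->S10 S10-c->S10

Handle the two conditions separately and then intersect. One (6 states) tracks the count of `b`s, saturating at 5; the other (2 states) tracks the count of `a`s modulo 2. Each combined state is a pair, one component from each; accept when both components accept. After merging equivalent states the machine shrinks.
11 states suffice.
          a    b    c  
>  S0     S1   S2   S0 
   S1     S0   S3   S1 
   S2     S3   S4   S2 
   S3     S2   S5   S3 
   S4     S5   S6   S4 
   S5     S4   S7   S5 
   S6     S7   S8   S6 
   S7     S6   S9   S7 
   S8     S9  S10   S8 
 * S9     S8  S10   S9 
   S10   S10  S10  S10 
(> = start, * = accepting)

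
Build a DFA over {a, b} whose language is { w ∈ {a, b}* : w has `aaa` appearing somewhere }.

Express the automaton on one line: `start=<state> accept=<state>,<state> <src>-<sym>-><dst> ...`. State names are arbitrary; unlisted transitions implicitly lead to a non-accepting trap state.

start=q0 accept=q3 q0-a->q1 q0-b->q0 q1-a->q2 q1-b->q0 q2-a->q3 q2-b->q0 q3-a->q3 q3-b->q3

Track how much of `aaa` has been matched so far: state q0 is no progress, q3 is the absorbing accept state reached once `aaa` has occurred. Intermediate states record partial matches; on a mismatch, fall back to the longest reusable overlap.
With 4 states:
        a   b  
>  q0   q1  q0 
   q1   q2  q0 
   q2   q3  q0 
 * q3   q3  q3 
(> = start, * = accepting)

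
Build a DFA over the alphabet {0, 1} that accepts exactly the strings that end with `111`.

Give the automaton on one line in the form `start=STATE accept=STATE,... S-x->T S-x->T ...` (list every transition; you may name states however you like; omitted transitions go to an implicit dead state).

start=S0 accept=S3 S0-0->S0 S0-1->S1 S1-0->S0 S1-1->S2 S2-0->S0 S2-1->S3 S3-0->S0 S3-1->S3

Remember how much of `111` the current input suffix matches. State S0 means no match yet; S1 means the last symbol is `1`; S2 means the last 2 symbols are `11`; S3 means the last 3 symbols are `111`. Only S3 accepts. On a mismatch, fall back to the longest proper suffix that is still a prefix of `111`.
4 states suffice.
        0   1  
>  S0   S0  S1 
   S1   S0  S2 
   S2   S0  S3 
 * S3   S0  S3 
(> = start, * = accepting)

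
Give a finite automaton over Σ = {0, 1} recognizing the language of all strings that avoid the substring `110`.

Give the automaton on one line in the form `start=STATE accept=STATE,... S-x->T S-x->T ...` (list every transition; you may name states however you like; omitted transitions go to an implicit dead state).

start=S0 accept=S0,S1,S2 S0-0->S0 S0-1->S1 S1-0->S0 S1-1->S2 S2-0->S3 S2-1->S2 S3-0->S3 S3-1->S3

Track partial matches of the forbidden pattern `110`. State S3 is a dead state reached once `110` has occurred; every other state accepts. S0 means no part of `110` is currently matched.
With 4 states:
        0   1  
>* S0   S0  S1 
 * S1   S0  S2 
 * S2   S3  S2 
   S3   S3  S3 
(> = start, * = accepting)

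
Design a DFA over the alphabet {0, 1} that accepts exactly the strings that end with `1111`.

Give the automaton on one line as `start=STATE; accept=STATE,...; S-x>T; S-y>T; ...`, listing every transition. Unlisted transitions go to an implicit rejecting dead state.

start=S0; accept=S4; S0-0>S0; S0-1>S1; S1-0>S0; S1-1>S2; S2-0>S0; S2-1>S3; S3-0>S0; S3-1>S4; S4-0>S0; S4-1>S4

Let each state record the length of the longest suffix of the input read so far that is also a prefix of `1111`. S1 means the last symbol is `1`; S2 means the last 2 symbols are `11`; S3 means the last 3 symbols are `111`; S4 means the last 4 symbols are `1111`. Accept only at S4, where the string currently ends in `1111`.
A 5-state machine:
        0   1  
>  S0   S0  S1 
   S1   S0  S2 
   S2   S0  S3 
   S3   S0  S4 
 * S4   S0  S4 
(> = start, * = accepting)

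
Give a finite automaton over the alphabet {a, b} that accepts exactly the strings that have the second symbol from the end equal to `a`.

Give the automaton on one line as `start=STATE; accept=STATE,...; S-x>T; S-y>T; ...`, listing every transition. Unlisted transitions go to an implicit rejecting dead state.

A DFA must remember the last 2 symbols (since which symbol is second-to-last isn't known until the input ends). Use one state per possible window of the last ≤2 symbols; accept from those whose window starts with `a`.
A 7-state machine:
        a   b  
>  q0   q1  q2 
   q1   q3  q4 
   q2   q5  q6 
 * q3   q3  q4 
 * q4   q5  q6 
   q5   q3  q4 
   q6   q5  q6 
(> = start, * = accepting)

start=q0; accept=q3,q4; q0-a>q1; q0-b>q2; q1-a>q3; q1-b>q4; q2-a>q5; q2-b>q6; q3-a>q3; q3-b>q4; q4-a>q5; q4-b>q6; q5-a>q3; q5-b>q4; q6-a>q5; q6-b>q6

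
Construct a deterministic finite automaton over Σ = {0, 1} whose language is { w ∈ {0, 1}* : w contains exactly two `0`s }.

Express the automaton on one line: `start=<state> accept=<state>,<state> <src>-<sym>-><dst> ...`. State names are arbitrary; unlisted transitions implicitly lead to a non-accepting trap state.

Count `0`s, saturating at 3: states S0 through S2 mean 0 through 2 `0`s seen; S3 means more than 2. Each `0` increments (capped at S3); other symbols loop. Accept from {S2}.
With 4 states:
        0   1  
>  S0   S1  S0 
   S1   S2  S1 
 * S2   S3  S2 
   S3   S3  S3 
(> = start, * = accepting)

start=S0 accept=S2 S0-0->S1 S0-1->S0 S1-0->S2 S1-1->S1 S2-0->S3 S2-1->S2 S3-0->S3 S3-1->S3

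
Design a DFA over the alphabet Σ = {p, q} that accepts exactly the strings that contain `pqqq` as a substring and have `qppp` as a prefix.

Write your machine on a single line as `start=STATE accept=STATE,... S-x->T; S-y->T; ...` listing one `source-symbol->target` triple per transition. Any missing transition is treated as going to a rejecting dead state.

start=s0; accept=s8; s0-p->s1; s0-q->s2; s1-p->s1; s1-q->s1; s2-p->s3; s2-q->s1; s3-p->s4; s3-q->s1; s4-p->s5; s4-q->s1; s5-p->s5; s5-q->s6; s6-p->s5; s6-q->s7; s7-p->s5; s7-q->s8; s8-p->s8; s8-q->s8

Build one automaton per condition and run them in lockstep. One (5 states) tracks whether and how much of `pqqq` has been seen; the other (6 states) tracks whether the input so far still matches the prefix `qppp`. Each combined state is a pair, one component from each; accept when both components accept. Equivalent product states are then merged.
With 9 states:
        p   q  
>  s0   s1  s2 
   s1   s1  s1 
   s2   s3  s1 
   s3   s4  s1 
   s4   s5  s1 
   s5   s5  s6 
   s6   s5  s7 
   s7   s5  s8 
 * s8   s8  s8 
(> = start, * = accepting)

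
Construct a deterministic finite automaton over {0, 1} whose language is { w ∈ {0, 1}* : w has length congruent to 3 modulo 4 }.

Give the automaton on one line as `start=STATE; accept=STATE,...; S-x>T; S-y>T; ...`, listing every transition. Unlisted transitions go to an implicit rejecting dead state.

Count input length modulo 4: every symbol advances one step around the cycle S0 → S1 → S2 → S3 → S0. Accept at S3.
A 4-state machine:
        0   1  
>  S0   S1  S1 
   S1   S2  S2 
   S2   S3  S3 
 * S3   S0  S0 
(> = start, * = accepting)

start=S0; accept=S3; S0-0>S1; S0-1>S1; S1-0>S2; S1-1>S2; S2-0>S3; S2-1>S3; S3-0>S0; S3-1>S0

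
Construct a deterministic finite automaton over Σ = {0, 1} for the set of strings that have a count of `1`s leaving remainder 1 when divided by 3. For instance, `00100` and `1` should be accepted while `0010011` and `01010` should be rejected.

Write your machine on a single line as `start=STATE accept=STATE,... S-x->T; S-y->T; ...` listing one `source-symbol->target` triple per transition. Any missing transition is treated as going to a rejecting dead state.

Keep the running count of `1`s modulo 3: each `1` advances along the cycle q0 → q1 → q2 → q0 while other symbols loop. Accept at q1.
With 3 states:
        0   1  
>  q0   q0  q1 
 * q1   q1  q2 
   q2   q2  q0 
(> = start, * = accepting)

start=q0; accept=q1; q0-0->q0; q0-1->q1; q1-0->q1; q1-1->q2; q2-0->q2; q2-1->q0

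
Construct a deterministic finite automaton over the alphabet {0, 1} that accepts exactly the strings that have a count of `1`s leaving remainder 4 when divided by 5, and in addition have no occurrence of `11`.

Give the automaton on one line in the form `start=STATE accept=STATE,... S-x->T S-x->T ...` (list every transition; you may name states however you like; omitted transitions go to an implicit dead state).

start=q0 accept=q8,q9 q0-0->q0 q0-1->q1 q1-0->q2 q1-1->q3 q2-0->q2 q2-1->q4 q3-0->q3 q3-1->q3 q4-0->q5 q4-1->q3 q5-0->q5 q5-1->q6 q6-0->q7 q6-1->q3 q7-0->q7 q7-1->q8 q8-0->q9 q8-1->q3 q9-0->q9 q9-1->q10 q10-0->q0 q10-1->q3

Run two small machines in parallel and take their product. The first has 5 states tracking the count of `1`s modulo 5; the second has 3 states tracking partial matches of the forbidden pattern `11`. A product state is a pair (one from each), accepting exactly when both do. Minimizing collapses redundant product states.
          0    1  
>  q0     q0   q1 
   q1     q2   q3 
   q2     q2   q4 
   q3     q3   q3 
   q4     q5   q3 
   q5     q5   q6 
   q6     q7   q3 
   q7     q7   q8 
 * q8     q9   q3 
 * q9     q9  q10 
   q10    q0   q3 
(> = start, * = accepting)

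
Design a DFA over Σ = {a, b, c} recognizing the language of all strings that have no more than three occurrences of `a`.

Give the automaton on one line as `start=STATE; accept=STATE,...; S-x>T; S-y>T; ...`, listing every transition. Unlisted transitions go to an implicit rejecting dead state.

start=s0; accept=s0,s1,s2,s3; s0-a>s1; s0-b>s0; s0-c>s0; s1-a>s2; s1-b>s1; s1-c>s1; s2-a>s3; s2-b>s2; s2-c>s2; s3-a>s4; s3-b>s3; s3-c>s3; s4-a>s4; s4-b>s4; s4-c>s4

Only the number of `a`s matters, and only up to 4. Make a chain s0 → s1 → s2 → s3 → s4 advanced by each `a` (with s4 absorbing); every other symbol self-loops. The accepting set is {s0, s1, s2, s3}.
        a   b   c  
>* s0   s1  s0  s0 
 * s1   s2  s1  s1 
 * s2   s3  s2  s2 
 * s3   s4  s3  s3 
   s4   s4  s4  s4 
(> = start, * = accepting)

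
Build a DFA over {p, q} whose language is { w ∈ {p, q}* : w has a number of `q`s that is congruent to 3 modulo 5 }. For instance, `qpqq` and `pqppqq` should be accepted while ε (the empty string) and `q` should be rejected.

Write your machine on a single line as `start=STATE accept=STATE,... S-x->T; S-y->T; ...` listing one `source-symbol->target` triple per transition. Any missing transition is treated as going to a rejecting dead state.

Keep the running count of `q`s modulo 5: each `q` advances along the cycle S0 → S1 → S2 → S3 → S4 → S0 while other symbols loop. Accept at S3.
        p   q  
>  S0   S0  S1 
   S1   S1  S2 
   S2   S2  S3 
 * S3   S3  S4 
   S4   S4  S0 
(> = start, * = accepting)

start=S0; accept=S3; S0-p->S0; S0-q->S1; S1-p->S1; S1-q->S2; S2-p->S2; S2-q->S3; S3-p->S3; S3-q->S4; S4-p->S4; S4-q->S0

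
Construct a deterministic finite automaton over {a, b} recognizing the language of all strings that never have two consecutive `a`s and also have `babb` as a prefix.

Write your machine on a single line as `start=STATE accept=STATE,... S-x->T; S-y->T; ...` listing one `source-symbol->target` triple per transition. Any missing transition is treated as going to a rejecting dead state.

Handle the two conditions separately and then intersect. The first has 3 states tracking partial matches of the forbidden pattern `aa`; the second has 6 states tracking whether the input so far still matches the prefix `babb`. A product state is a pair (one from each), accepting exactly when both do. Equivalent product states are then merged.
7 states suffice.
        a   b  
>  s0   s1  s2 
   s1   s1  s1 
   s2   s3  s1 
   s3   s1  s4 
   s4   s1  s5 
 * s5   s6  s5 
 * s6   s1  s5 
(> = start, * = accepting)

start=s0; accept=s5,s6; s0-a->s1; s0-b->s2; s1-a->s1; s1-b->s1; s2-a->s3; s2-b->s1; s3-a->s1; s3-b->s4; s4-a->s1; s4-b->s5; s5-a->s6; s5-b->s5; s6-a->s1; s6-b->s5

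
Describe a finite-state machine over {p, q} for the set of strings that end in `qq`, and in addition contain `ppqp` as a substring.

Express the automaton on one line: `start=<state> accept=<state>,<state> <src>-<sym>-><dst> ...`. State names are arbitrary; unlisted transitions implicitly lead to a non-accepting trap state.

start=s0 accept=s8 s0-p->s1 s0-q->s2 s1-p->s3 s1-q->s2 s2-p->s1 s2-q->s4 s3-p->s3 s3-q->s5 s4-p->s1 s4-q->s4 s5-p->s6 s5-q->s4 s6-p->s6 s6-q->s7 s7-p->s6 s7-q->s8 s8-p->s6 s8-q->s8

Build one automaton per condition and run them in lockstep. One (3 states) tracks how much of the suffix `qq` has currently been matched; the other (5 states) tracks whether and how much of `ppqp` has been seen. Each combined state is a pair, one component from each; accept when both components accept.
9 states suffice.
        p   q  
>  s0   s1  s2 
   s1   s3  s2 
   s2   s1  s4 
   s3   s3  s5 
   s4   s1  s4 
   s5   s6  s4 
   s6   s6  s7 
   s7   s6  s8 
 * s8   s6  s8 
(> = start, * = accepting)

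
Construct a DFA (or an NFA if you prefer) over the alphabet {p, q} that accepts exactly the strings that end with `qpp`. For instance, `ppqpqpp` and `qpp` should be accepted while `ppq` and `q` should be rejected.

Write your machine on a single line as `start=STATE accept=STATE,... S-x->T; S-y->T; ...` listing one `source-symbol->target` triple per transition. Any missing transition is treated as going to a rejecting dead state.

Remember how much of `qpp` the current input suffix matches. State S0 means no match yet; S1 means the last symbol is `q`; S2 means the last 2 symbols are `qp`; S3 means the last 3 symbols are `qpp`. Only S3 accepts. On a mismatch, fall back to the longest proper suffix that is still a prefix of `qpp`.
        p   q  
>  S0   S0  S1 
   S1   S2  S1 
   S2   S3  S1 
 * S3   S0  S1 
(> = start, * = accepting)

start=S0; accept=S3; S0-p->S0; S0-q->S1; S1-p->S2; S1-q->S1; S2-p->S3; S2-q->S1; S3-p->S0; S3-q->S1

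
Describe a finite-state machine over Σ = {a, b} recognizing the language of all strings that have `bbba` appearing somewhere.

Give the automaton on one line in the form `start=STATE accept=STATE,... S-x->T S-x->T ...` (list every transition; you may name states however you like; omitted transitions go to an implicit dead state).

start=q0 accept=q4 q0-a->q0 q0-b->q1 q1-a->q0 q1-b->q2 q2-a->q0 q2-b->q3 q3-a->q4 q3-b->q3 q4-a->q4 q4-b->q4

Track how much of `bbba` has been matched so far: state q0 is no progress, q4 is the absorbing accept state reached once `bbba` has occurred. Intermediate states record partial matches; on a mismatch, fall back to the longest reusable overlap.
A 5-state machine:
        a   b  
>  q0   q0  q1 
   q1   q0  q2 
   q2   q0  q3 
   q3   q4  q3 
 * q4   q4  q4 
(> = start, * = accepting)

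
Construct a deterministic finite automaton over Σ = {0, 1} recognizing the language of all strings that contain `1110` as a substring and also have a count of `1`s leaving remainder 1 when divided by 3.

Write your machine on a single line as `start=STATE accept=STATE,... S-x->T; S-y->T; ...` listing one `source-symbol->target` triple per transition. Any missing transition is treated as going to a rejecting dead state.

Build one automaton per condition and run them in lockstep. One (5 states) tracks whether and how much of `1110` has been seen; the other (3 states) tracks the count of `1`s modulo 3. Each combined state is a pair, one component from each; accept when both components accept.
15 states suffice.
       0  1 
>  A   A  B 
   B   C  D 
   C   C  E 
   D   F  G 
   E   F  H 
   F   F  I 
   G   J  K 
   H   A  K 
   I   A  L 
   J   J  M 
   K   M  N 
   L   C  N 
 * M   M  O 
   N   O  G 
   O   O  J 
(> = start, * = accepting)

start=A; accept=M; A-0->A; A-1->B; B-0->C; B-1->D; C-0->C; C-1->E; D-0->F; D-1->G; E-0->F; E-1->H; F-0->F; F-1->I; G-0->J; G-1->K; H-0->A; H-1->K; I-0->A; I-1->L; J-0->J; J-1->M; K-0->M; K-1->N; L-0->C; L-1->N; M-0->M; M-1->O; N-0->O; N-1->G; O-0->O; O-1->J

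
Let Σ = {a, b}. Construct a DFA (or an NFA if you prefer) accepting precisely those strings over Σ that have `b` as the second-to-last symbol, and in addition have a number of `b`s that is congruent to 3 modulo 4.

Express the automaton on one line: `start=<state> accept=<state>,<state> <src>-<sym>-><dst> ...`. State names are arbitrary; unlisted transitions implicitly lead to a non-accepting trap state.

Handle the two conditions separately and then intersect. One (7 states) tracks the last 2 symbols read; the other (4 states) tracks the count of `b`s modulo 4. Each combined state is a pair, one component from each; accept when both components accept.
19 states suffice.
          a    b  
>  S0     S1   S2 
   S1     S3   S4 
   S2     S5   S6 
   S3     S3   S4 
   S4     S5   S6 
   S5     S7   S8 
   S6     S9  S10 
   S7     S7   S8 
   S8     S9  S10 
   S9    S11  S12 
 * S10   S13  S14 
   S11   S11  S12 
   S12   S13  S14 
 * S13   S15  S16 
   S14   S17  S18 
   S15   S15  S16 
   S16   S17  S18 
   S17    S3   S4 
   S18    S5   S6 
(> = start, * = accepting)

start=S0 accept=S10,S13 S0-a->S1 S0-b->S2 S1-a->S3 S1-b->S4 S2-a->S5 S2-b->S6 S3-a->S3 S3-b->S4 S4-a->S5 S4-b->S6 S5-a->S7 S5-b->S8 S6-a->S9 S6-b->S10 S7-a->S7 S7-b->S8 S8-a->S9 S8-b->S10 S9-a->S11 S9-b->S12 S10-a->S13 S10-b->S14 S11-a->S11 S11-b->S12 S12-a->S13 S12-b->S14 S13-a->S15 S13-b->S16 S14-a->S17 S14-b->S18 S15-a->S15 S15-b->S16 S16-a->S17 S16-b->S18 S17-a->S3 S17-b->S4 S18-a->S5 S18-b->S6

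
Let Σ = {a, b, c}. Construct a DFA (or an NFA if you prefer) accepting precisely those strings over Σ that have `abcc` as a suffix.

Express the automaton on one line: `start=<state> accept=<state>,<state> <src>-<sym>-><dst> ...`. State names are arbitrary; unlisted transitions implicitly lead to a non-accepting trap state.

start=s0 accept=s4 s0-a->s1 s0-b->s0 s0-c->s0 s1-a->s1 s1-b->s2 s1-c->s0 s2-a->s1 s2-b->s0 s2-c->s3 s3-a->s1 s3-b->s0 s3-c->s4 s4-a->s1 s4-b->s0 s4-c->s0

Let each state record the length of the longest suffix of the input read so far that is also a prefix of `abcc`. s1 means the last symbol is `a`; s2 means the last 2 symbols are `ab`; s3 means the last 3 symbols are `abc`; s4 means the last 4 symbols are `abcc`. Accept only at s4, where the string currently ends in `abcc`.
5 states suffice.
        a   b   c  
>  s0   s1  s0  s0 
   s1   s1  s2  s0 
   s2   s1  s0  s3 
   s3   s1  s0  s4 
 * s4   s1  s0  s0 
(> = start, * = accepting)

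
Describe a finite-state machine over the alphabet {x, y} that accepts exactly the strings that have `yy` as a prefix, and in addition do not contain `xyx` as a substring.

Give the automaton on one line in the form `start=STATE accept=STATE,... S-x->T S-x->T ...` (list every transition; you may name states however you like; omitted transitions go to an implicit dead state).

Handle the two conditions separately and then intersect. One (4 states) tracks whether the input so far still matches the prefix `yy`; the other (4 states) tracks partial matches of the forbidden pattern `xyx`. Each combined state is a pair, one component from each; accept when both components accept.
A 10-state machine:
        x   y  
>  s0   s1  s2 
   s1   s1  s3 
   s2   s1  s4 
   s3   s5  s6 
 * s4   s7  s4 
   s5   s5  s5 
   s6   s1  s6 
 * s7   s7  s8 
 * s8   s9  s4 
   s9   s9  s9 
(> = start, * = accepting)

start=s0 accept=s4,s7,s8 s0-x->s1 s0-y->s2 s1-x->s1 s1-y->s3 s2-x->s1 s2-y->s4 s3-x->s5 s3-y->s6 s4-x->s7 s4-y->s4 s5-x->s5 s5-y->s5 s6-x->s1 s6-y->s6 s7-x->s7 s7-y->s8 s8-x->s9 s8-y->s4 s9-x->s9 s9-y->s9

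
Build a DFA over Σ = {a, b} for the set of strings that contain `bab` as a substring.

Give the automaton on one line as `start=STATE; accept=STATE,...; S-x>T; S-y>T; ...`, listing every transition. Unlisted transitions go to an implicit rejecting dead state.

start=s0; accept=s3; s0-a>s0; s0-b>s1; s1-a>s2; s1-b>s1; s2-a>s0; s2-b>s3; s3-a>s3; s3-b>s3

Track how much of `bab` has been matched so far: state s0 is no progress, s3 is the absorbing accept state reached once `bab` has occurred. Intermediate states record partial matches; on a mismatch, fall back to the longest reusable overlap.
A 4-state machine:
        a   b  
>  s0   s0  s1 
   s1   s2  s1 
   s2   s0  s3 
 * s3   s3  s3 
(> = start, * = accepting)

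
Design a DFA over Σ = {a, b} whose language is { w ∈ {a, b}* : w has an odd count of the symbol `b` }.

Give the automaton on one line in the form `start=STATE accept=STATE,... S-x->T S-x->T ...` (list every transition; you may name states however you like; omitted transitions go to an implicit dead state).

start=S0 accept=S1 S0-a->S0 S0-b->S1 S1-a->S1 S1-b->S0

Keep the running count of `b`s modulo 2: each `b` advances along the cycle S0 → S1 → S0 while other symbols loop. Accept at S1.
A 2-state machine:
        a   b  
>  S0   S0  S1 
 * S1   S1  S0 
(> = start, * = accepting)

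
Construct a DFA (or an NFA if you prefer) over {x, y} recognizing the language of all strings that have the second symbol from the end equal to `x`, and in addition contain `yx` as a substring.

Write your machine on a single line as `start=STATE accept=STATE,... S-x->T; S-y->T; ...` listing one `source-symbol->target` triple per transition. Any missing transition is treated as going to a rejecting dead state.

Run two small machines in parallel and take their product. One (7 states) tracks the last 2 symbols read; the other (3 states) tracks whether and how much of `yx` has been seen. Each combined state is a pair, one component from each; accept when both components accept. Minimizing collapses redundant product states.
5 states suffice.
        x   y  
>  q0   q0  q1 
   q1   q2  q1 
   q2   q3  q4 
 * q3   q3  q4 
 * q4   q2  q1 
(> = start, * = accepting)

start=q0; accept=q3,q4; q0-x->q0; q0-y->q1; q1-x->q2; q1-y->q1; q2-x->q3; q2-y->q4; q3-x->q3; q3-y->q4; q4-x->q2; q4-y->q1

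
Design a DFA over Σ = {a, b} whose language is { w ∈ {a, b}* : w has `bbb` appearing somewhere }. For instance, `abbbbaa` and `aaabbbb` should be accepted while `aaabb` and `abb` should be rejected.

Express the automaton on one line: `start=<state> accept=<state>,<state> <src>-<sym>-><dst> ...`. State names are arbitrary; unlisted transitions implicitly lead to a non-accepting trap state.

start=s0 accept=s3 s0-a->s0 s0-b->s1 s1-a->s0 s1-b->s2 s2-a->s0 s2-b->s3 s3-a->s3 s3-b->s3

States s0..s2 record the length of the longest prefix of `bbb` that matches the current input suffix. Reaching s3 means `bbb` has been seen, and we stay there forever. Accept from s3.
4 states suffice.
        a   b  
>  s0   s0  s1 
   s1   s0  s2 
   s2   s0  s3 
 * s3   s3  s3 
(> = start, * = accepting)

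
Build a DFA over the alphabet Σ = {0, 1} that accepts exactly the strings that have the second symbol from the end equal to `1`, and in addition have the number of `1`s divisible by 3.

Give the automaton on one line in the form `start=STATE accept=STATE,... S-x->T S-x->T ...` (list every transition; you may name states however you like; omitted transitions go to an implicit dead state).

start=S0 accept=S4,S6 S0-0->S0 S0-1->S1 S1-0->S1 S1-1->S2 S2-0->S3 S2-1->S4 S3-0->S3 S3-1->S5 S4-0->S6 S4-1->S1 S5-0->S6 S5-1->S1 S6-0->S0 S6-1->S1

Handle the two conditions separately and then intersect. The first has 7 states tracking the last 2 symbols read; the second has 3 states tracking the count of `1`s modulo 3. A product state is a pair (one from each), accepting exactly when both do. Minimizing collapses redundant product states.
        0   1  
>  S0   S0  S1 
   S1   S1  S2 
   S2   S3  S4 
   S3   S3  S5 
 * S4   S6  S1 
   S5   S6  S1 
 * S6   S0  S1 
(> = start, * = accepting)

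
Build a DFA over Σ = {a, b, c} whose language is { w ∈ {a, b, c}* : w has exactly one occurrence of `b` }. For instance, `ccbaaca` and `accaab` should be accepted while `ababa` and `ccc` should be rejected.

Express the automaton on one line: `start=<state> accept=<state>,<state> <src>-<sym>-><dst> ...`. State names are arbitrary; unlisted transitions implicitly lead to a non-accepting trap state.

Count `b`s, saturating at 2: state q0 means no `b` yet, q1 means one `b` seen, q2 means more than one. Each `b` increments (capped at q2); other symbols loop. Accept from {q1}.
With 3 states:
        a   b   c  
>  q0   q0  q1  q0 
 * q1   q1  q2  q1 
   q2   q2  q2  q2 
(> = start, * = accepting)

start=q0 accept=q1 q0-a->q0 q0-b->q1 q0-c->q0 q1-a->q1 q1-b->q2 q1-c->q1 q2-a->q2 q2-b->q2 q2-c->q2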